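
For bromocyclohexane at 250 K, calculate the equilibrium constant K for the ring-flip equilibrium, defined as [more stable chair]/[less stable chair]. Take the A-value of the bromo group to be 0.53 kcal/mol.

One chair has the bromo group axial (E = 0.53 kcal/mol) and the other has it equatorial (E = 0).
ΔG = 0.53 kcal/mol between the two chairs.
K = exp(ΔG/RT) with R = 1.987×10⁻³ kcal mol⁻¹ K⁻¹ and T = 250 K gives K ≈ 2.91.

K ≈ 2.91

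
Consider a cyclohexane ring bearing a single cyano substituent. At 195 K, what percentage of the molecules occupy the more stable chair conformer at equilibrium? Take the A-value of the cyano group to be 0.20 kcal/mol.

62.6%

One chair has the cyano group axial (E = 0.20 kcal/mol) and the other has it equatorial (E = 0).
ΔG = 0.20 kcal/mol between the two chairs.
K = exp(ΔG/RT) with R = 1.987×10⁻³ kcal mol⁻¹ K⁻¹ and T = 195 K gives K ≈ 1.68.
Fraction in the lower-energy chair = K/(K+1) = 62.6%.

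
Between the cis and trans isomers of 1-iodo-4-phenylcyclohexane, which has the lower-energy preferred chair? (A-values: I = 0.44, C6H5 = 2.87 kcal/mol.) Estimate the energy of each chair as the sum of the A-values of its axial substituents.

trans

At 1,4 positions (parity opposite): cis → (a,e or e,a); trans → (e,e or a,a).
Best chair for cis: E = 0.44 kcal/mol; best chair for trans: E = 0.00 kcal/mol.
The trans isomer is lower by 0.44 kcal/mol.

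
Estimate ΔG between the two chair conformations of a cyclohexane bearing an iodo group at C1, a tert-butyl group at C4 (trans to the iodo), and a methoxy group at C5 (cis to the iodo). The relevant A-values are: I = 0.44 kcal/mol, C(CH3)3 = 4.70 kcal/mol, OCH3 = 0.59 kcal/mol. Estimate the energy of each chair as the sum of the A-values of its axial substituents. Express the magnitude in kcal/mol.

5.73 kcal/mol

Chair I (iodo axial, tert-butyl axial, methoxy axial): E = 5.73 kcal/mol.
Chair II (iodo equatorial, tert-butyl equatorial, methoxy equatorial): E = 0.00 kcal/mol.
ΔE = 5.73 − 0.00 = 5.73 kcal/mol; chair II is more stable.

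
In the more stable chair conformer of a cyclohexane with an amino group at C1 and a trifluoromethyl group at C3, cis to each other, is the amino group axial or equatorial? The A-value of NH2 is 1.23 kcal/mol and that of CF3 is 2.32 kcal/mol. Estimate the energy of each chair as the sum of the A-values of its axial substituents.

equatorial

C1 and C3 have the same parity, so for the cis isomer the two substituents are e,e in one chair and a,a in the other.
Chair I (amino axial, trifluoromethyl axial): E = 3.55 kcal/mol.
Chair II (amino equatorial, trifluoromethyl equatorial): E = 0.00 kcal/mol.
Chair II is the more stable (lower-energy) conformer, and in that chair the amino group is equatorial.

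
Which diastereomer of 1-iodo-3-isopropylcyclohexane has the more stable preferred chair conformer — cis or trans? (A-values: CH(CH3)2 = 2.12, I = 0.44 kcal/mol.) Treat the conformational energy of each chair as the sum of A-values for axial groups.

At 1,3 positions (parity same): cis → (e,e or a,a); trans → (a,e or e,a).
Best chair for cis: E = 0.00 kcal/mol; best chair for trans: E = 0.44 kcal/mol.
The cis isomer is lower by 0.44 kcal/mol.

cis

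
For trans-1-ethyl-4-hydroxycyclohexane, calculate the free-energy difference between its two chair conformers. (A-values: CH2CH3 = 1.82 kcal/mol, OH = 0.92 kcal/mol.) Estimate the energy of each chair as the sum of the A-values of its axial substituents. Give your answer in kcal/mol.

C1 and C4 have opposite parity, so for the trans isomer the two substituents are e,e in one chair and a,a in the other.
Chair I (ethyl axial, hydroxyl axial): E = 2.74 kcal/mol.
Chair II (ethyl equatorial, hydroxyl equatorial): E = 0.00 kcal/mol.
ΔE = 2.74 − 0.00 = 2.74 kcal/mol; chair II is more stable.

2.74 kcal/mol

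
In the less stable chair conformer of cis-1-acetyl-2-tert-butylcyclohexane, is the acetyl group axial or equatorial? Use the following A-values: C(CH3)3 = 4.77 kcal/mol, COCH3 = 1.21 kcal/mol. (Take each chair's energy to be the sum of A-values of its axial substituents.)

C1 and C2 have opposite parity, so for the cis isomer the two substituents are one axial and one equatorial in each chair.
Chair I (tert-butyl axial, acetyl equatorial): E = 4.77 kcal/mol.
Chair II (tert-butyl equatorial, acetyl axial): E = 1.21 kcal/mol.
Chair I is the less stable (higher-energy) conformer, and in that chair the acetyl group is equatorial.

equatorial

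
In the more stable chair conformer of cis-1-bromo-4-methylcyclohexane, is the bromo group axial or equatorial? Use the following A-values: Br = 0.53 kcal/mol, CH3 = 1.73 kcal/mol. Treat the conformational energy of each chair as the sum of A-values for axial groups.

C1 and C4 have opposite parity, so for the cis isomer the two substituents are one axial and one equatorial in each chair.
Chair I (bromo axial, methyl equatorial): E = 0.53 kcal/mol.
Chair II (bromo equatorial, methyl axial): E = 1.73 kcal/mol.
Chair I is the more stable (lower-energy) conformer, and in that chair the bromo group is axial.

axial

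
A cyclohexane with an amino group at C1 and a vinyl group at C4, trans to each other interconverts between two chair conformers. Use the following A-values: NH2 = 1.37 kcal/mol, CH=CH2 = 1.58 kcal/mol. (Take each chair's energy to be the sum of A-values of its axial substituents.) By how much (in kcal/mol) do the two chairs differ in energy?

C1 and C4 have opposite parity, so for the trans isomer the two substituents are e,e in one chair and a,a in the other.
Chair I (amino axial, vinyl axial): E = 2.95 kcal/mol.
Chair II (amino equatorial, vinyl equatorial): E = 0.00 kcal/mol.
ΔE = 2.95 − 0.00 = 2.95 kcal/mol; chair II is more stable.

2.95 kcal/mol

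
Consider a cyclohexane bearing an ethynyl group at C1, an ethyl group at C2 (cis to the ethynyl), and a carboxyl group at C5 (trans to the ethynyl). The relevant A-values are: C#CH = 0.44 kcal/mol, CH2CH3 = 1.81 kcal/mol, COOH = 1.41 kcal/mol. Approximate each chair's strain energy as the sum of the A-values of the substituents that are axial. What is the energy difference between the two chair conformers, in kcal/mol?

2.78 kcal/mol

Chair I (ethynyl axial, ethyl equatorial, carboxyl equatorial): E = 0.44 kcal/mol.
Chair II (ethynyl equatorial, ethyl axial, carboxyl axial): E = 3.22 kcal/mol.
ΔE = 3.22 − 0.44 = 2.78 kcal/mol; chair I is more stable.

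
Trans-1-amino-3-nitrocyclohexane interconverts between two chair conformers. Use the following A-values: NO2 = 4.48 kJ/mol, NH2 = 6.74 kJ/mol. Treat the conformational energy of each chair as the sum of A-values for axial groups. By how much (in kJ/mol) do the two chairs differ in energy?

C1 and C3 have the same parity, so for the trans isomer the two substituents are one axial and one equatorial in each chair.
Chair I (nitro axial, amino equatorial): E = 4.48 kJ/mol.
Chair II (nitro equatorial, amino axial): E = 6.74 kJ/mol.
ΔE = 6.74 − 4.48 = 2.26 kJ/mol; chair I is more stable.

2.26 kJ/mol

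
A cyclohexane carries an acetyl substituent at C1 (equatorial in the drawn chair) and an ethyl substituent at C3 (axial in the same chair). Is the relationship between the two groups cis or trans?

trans

C1 and C3 have the same parity, so their axial bonds point in the same direction.
With same-parity carbons, two substituents on the same face are both axial or both equatorial; opposite faces give one of each.
Here the groups are equatorial/axial → opposite face → trans.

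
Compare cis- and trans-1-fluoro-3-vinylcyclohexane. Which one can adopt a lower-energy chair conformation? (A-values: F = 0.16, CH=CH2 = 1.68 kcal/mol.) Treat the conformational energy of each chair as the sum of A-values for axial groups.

At 1,3 positions (parity same): cis → (e,e or a,a); trans → (a,e or e,a).
Best chair for cis: E = 0.00 kcal/mol; best chair for trans: E = 0.16 kcal/mol.
The cis isomer is lower by 0.16 kcal/mol.

cis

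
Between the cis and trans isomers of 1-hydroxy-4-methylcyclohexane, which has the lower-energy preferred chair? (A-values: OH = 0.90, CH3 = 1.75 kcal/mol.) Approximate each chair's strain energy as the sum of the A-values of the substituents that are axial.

At 1,4 positions (parity opposite): cis → (a,e or e,a); trans → (e,e or a,a).
Best chair for cis: E = 0.90 kcal/mol; best chair for trans: E = 0.00 kcal/mol.
The trans isomer is lower by 0.90 kcal/mol.

trans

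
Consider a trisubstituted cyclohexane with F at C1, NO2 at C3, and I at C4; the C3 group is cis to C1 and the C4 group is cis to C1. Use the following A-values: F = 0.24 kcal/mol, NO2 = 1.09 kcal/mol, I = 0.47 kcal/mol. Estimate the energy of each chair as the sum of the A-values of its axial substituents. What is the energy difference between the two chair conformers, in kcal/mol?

0.86 kcal/mol

Chair I (fluoro axial, nitro axial, iodo equatorial): E = 1.33 kcal/mol.
Chair II (fluoro equatorial, nitro equatorial, iodo axial): E = 0.47 kcal/mol.
ΔE = 1.33 − 0.47 = 0.86 kcal/mol; chair II is more stable.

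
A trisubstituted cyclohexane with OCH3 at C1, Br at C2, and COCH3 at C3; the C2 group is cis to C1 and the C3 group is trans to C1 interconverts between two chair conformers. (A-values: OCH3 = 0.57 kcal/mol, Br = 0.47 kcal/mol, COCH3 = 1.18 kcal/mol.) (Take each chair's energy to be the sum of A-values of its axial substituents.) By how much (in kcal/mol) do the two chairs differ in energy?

1.08 kcal/mol

Chair I (methoxy axial, bromo equatorial, acetyl equatorial): E = 0.57 kcal/mol.
Chair II (methoxy equatorial, bromo axial, acetyl axial): E = 1.65 kcal/mol.
ΔE = 1.65 − 0.57 = 1.08 kcal/mol; chair I is more stable.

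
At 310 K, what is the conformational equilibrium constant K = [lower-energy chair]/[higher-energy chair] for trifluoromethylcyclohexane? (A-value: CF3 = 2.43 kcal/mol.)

K ≈ 51.7

One chair has the trifluoromethyl group axial (E = 2.43 kcal/mol) and the other has it equatorial (E = 0).
ΔG = 2.43 kcal/mol between the two chairs.
K = exp(ΔG/RT) with R = 1.987×10⁻³ kcal mol⁻¹ K⁻¹ and T = 310 K gives K ≈ 51.7.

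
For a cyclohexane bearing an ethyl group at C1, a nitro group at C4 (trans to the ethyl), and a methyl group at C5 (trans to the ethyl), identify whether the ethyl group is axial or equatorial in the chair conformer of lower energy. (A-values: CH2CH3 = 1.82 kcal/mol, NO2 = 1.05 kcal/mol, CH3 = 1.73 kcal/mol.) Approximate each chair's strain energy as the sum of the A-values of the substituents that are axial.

Chair I (ethyl axial, nitro axial, methyl equatorial): E = 2.87 kcal/mol.
Chair II (ethyl equatorial, nitro equatorial, methyl axial): E = 1.73 kcal/mol.
Chair II is the more stable (lower-energy) conformer, and in that chair the ethyl group is equatorial.

equatorial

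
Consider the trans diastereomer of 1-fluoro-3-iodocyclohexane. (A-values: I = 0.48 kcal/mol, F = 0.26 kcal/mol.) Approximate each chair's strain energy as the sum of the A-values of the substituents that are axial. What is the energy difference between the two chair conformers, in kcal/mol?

0.22 kcal/mol

C1 and C3 have the same parity, so for the trans isomer the two substituents are one axial and one equatorial in each chair.
Chair I (iodo axial, fluoro equatorial): E = 0.48 kcal/mol.
Chair II (iodo equatorial, fluoro axial): E = 0.26 kcal/mol.
ΔE = 0.48 − 0.26 = 0.22 kcal/mol; chair II is more stable.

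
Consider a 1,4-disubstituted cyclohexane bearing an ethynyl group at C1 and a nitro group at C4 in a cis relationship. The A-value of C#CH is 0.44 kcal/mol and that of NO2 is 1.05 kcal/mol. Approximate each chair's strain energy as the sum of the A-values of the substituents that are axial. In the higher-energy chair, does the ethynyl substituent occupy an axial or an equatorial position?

equatorial

C1 and C4 have opposite parity, so for the cis isomer the two substituents are one axial and one equatorial in each chair.
Chair I (ethynyl axial, nitro equatorial): E = 0.44 kcal/mol.
Chair II (ethynyl equatorial, nitro axial): E = 1.05 kcal/mol.
Chair II is the less stable (higher-energy) conformer, and in that chair the ethynyl group is equatorial.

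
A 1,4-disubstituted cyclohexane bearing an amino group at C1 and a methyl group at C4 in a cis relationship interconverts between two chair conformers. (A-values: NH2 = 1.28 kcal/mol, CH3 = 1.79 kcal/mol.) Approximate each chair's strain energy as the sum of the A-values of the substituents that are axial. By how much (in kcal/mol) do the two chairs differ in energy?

C1 and C4 have opposite parity, so for the cis isomer the two substituents are one axial and one equatorial in each chair.
Chair I (amino axial, methyl equatorial): E = 1.28 kcal/mol.
Chair II (amino equatorial, methyl axial): E = 1.79 kcal/mol.
ΔE = 1.79 − 1.28 = 0.51 kcal/mol; chair I is more stable.

0.51 kcal/mol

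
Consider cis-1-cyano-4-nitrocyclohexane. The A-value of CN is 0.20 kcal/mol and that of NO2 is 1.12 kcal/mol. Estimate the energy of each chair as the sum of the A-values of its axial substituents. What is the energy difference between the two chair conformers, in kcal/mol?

0.92 kcal/mol

C1 and C4 have opposite parity, so for the cis isomer the two substituents are one axial and one equatorial in each chair.
Chair I (cyano axial, nitro equatorial): E = 0.20 kcal/mol.
Chair II (cyano equatorial, nitro axial): E = 1.12 kcal/mol.
ΔE = 1.12 − 0.20 = 0.92 kcal/mol; chair I is more stable.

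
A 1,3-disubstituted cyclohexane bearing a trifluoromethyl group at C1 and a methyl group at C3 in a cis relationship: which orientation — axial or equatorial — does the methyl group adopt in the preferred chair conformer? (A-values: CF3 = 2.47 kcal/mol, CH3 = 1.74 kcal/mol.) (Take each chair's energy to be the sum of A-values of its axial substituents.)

C1 and C3 have the same parity, so for the cis isomer the two substituents are e,e in one chair and a,a in the other.
Chair I (trifluoromethyl axial, methyl axial): E = 4.21 kcal/mol.
Chair II (trifluoromethyl equatorial, methyl equatorial): E = 0.00 kcal/mol.
Chair II is the more stable (lower-energy) conformer, and in that chair the methyl group is equatorial.

equatorial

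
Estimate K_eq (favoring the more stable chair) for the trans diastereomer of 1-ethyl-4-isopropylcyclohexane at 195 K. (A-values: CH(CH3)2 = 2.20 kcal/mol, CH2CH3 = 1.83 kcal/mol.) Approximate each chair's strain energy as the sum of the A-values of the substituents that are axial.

C1 and C4 have opposite parity, so for the trans isomer the two substituents are e,e in one chair and a,a in the other.
Chair I (isopropyl axial, ethyl axial): E = 4.03 kcal/mol; chair II (isopropyl equatorial, ethyl equatorial): E = 0.00 kcal/mol.
ΔG = 4.03 kcal/mol between the two chairs.
K = exp(ΔG/RT) with R = 1.987×10⁻³ kcal mol⁻¹ K⁻¹ and T = 195 K gives K ≈ 3.29e+04.

K ≈ 32891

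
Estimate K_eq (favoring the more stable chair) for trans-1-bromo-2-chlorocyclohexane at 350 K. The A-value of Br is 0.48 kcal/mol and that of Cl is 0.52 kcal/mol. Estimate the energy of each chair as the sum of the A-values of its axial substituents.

K ≈ 4.21

C1 and C2 have opposite parity, so for the trans isomer the two substituents are e,e in one chair and a,a in the other.
Chair I (bromo axial, chloro axial): E = 1.00 kcal/mol; chair II (bromo equatorial, chloro equatorial): E = 0.00 kcal/mol.
ΔG = 1.00 kcal/mol between the two chairs.
K = exp(ΔG/RT) with R = 1.987×10⁻³ kcal mol⁻¹ K⁻¹ and T = 350 K gives K ≈ 4.21.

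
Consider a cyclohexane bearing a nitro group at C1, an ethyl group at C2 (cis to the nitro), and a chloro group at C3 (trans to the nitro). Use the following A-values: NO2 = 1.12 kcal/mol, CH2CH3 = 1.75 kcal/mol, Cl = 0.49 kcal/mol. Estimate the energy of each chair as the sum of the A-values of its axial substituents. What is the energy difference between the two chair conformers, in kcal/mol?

Chair I (nitro axial, ethyl equatorial, chloro equatorial): E = 1.12 kcal/mol.
Chair II (nitro equatorial, ethyl axial, chloro axial): E = 2.24 kcal/mol.
ΔE = 2.24 − 1.12 = 1.12 kcal/mol; chair I is more stable.

1.12 kcal/mol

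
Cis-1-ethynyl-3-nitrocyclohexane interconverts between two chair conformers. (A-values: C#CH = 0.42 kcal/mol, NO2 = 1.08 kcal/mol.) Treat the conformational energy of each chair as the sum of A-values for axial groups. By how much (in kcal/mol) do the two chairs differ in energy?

C1 and C3 have the same parity, so for the cis isomer the two substituents are e,e in one chair and a,a in the other.
Chair I (ethynyl axial, nitro axial): E = 1.50 kcal/mol.
Chair II (ethynyl equatorial, nitro equatorial): E = 0.00 kcal/mol.
ΔE = 1.50 − 0.00 = 1.50 kcal/mol; chair II is more stable.

1.50 kcal/mol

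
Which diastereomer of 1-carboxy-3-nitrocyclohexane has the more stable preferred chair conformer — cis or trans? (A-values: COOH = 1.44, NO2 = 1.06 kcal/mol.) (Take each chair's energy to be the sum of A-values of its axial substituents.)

cis

At 1,3 positions (parity same): cis → (e,e or a,a); trans → (a,e or e,a).
Best chair for cis: E = 0.00 kcal/mol; best chair for trans: E = 1.06 kcal/mol.
The cis isomer is lower by 1.06 kcal/mol.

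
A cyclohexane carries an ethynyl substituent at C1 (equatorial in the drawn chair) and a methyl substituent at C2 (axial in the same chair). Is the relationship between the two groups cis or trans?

cis

C1 and C2 have opposite parity, so their axial bonds point in opposite directions.
With opposite-parity carbons, two substituents on the same face are one axial and one equatorial; opposite faces give both axial or both equatorial.
Here the groups are equatorial/axial → same face → cis.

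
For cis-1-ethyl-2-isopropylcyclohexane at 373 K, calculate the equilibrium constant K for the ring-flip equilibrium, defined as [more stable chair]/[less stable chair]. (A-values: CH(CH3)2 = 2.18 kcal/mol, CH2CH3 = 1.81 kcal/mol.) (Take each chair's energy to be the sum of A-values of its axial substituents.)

K ≈ 1.65

C1 and C2 have opposite parity, so for the cis isomer the two substituents are one axial and one equatorial in each chair.
Chair I (isopropyl axial, ethyl equatorial): E = 2.18 kcal/mol; chair II (isopropyl equatorial, ethyl axial): E = 1.81 kcal/mol.
ΔG = 0.37 kcal/mol between the two chairs.
K = exp(ΔG/RT) with R = 1.987×10⁻³ kcal mol⁻¹ K⁻¹ and T = 373 K gives K ≈ 1.65.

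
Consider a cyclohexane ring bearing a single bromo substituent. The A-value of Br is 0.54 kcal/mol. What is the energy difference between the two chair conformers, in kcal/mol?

0.54 kcal/mol

A monosubstituted cyclohexane has one chair with the bromo group axial (E = A = 0.54 kcal/mol) and one with it equatorial (E = 0).
ΔE = 0.54 − 0 = 0.54 kcal/mol.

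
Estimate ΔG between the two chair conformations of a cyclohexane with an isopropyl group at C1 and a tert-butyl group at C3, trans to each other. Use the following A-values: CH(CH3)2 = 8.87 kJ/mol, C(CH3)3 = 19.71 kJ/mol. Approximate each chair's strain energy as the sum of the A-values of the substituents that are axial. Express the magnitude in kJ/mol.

C1 and C3 have the same parity, so for the trans isomer the two substituents are one axial and one equatorial in each chair.
Chair I (isopropyl axial, tert-butyl equatorial): E = 8.87 kJ/mol.
Chair II (isopropyl equatorial, tert-butyl axial): E = 19.71 kJ/mol.
ΔE = 19.71 − 8.87 = 10.84 kJ/mol; chair I is more stable.

10.84 kJ/mol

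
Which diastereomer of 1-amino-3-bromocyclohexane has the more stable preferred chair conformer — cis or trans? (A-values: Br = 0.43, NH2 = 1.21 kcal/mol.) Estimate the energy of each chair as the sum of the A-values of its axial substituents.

cis

At 1,3 positions (parity same): cis → (e,e or a,a); trans → (a,e or e,a).
Best chair for cis: E = 0.00 kcal/mol; best chair for trans: E = 0.43 kcal/mol.
The cis isomer is lower by 0.43 kcal/mol.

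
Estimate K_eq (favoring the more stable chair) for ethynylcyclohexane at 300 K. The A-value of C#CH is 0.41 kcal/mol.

One chair has the ethynyl group axial (E = 0.41 kcal/mol) and the other has it equatorial (E = 0).
ΔG = 0.41 kcal/mol between the two chairs.
K = exp(ΔG/RT) with R = 1.987×10⁻³ kcal mol⁻¹ K⁻¹ and T = 300 K gives K ≈ 1.99.

K ≈ 1.99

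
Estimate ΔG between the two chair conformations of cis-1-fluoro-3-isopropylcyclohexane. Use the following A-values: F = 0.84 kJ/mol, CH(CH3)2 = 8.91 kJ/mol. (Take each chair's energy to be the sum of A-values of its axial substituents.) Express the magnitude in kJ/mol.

C1 and C3 have the same parity, so for the cis isomer the two substituents are e,e in one chair and a,a in the other.
Chair I (fluoro axial, isopropyl axial): E = 9.75 kJ/mol.
Chair II (fluoro equatorial, isopropyl equatorial): E = 0.00 kJ/mol.
ΔE = 9.75 − 0.00 = 9.75 kJ/mol; chair II is more stable.

9.75 kJ/mol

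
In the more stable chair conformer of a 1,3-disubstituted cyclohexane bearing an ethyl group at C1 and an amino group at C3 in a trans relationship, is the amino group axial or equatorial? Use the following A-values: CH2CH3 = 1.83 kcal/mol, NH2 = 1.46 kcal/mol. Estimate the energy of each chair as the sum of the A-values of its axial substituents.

C1 and C3 have the same parity, so for the trans isomer the two substituents are one axial and one equatorial in each chair.
Chair I (ethyl axial, amino equatorial): E = 1.83 kcal/mol.
Chair II (ethyl equatorial, amino axial): E = 1.46 kcal/mol.
Chair II is the more stable (lower-energy) conformer, and in that chair the amino group is axial.

axial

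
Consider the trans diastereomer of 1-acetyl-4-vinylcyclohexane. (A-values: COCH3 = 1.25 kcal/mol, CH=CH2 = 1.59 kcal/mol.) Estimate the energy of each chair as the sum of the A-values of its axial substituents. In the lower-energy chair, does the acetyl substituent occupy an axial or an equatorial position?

C1 and C4 have opposite parity, so for the trans isomer the two substituents are e,e in one chair and a,a in the other.
Chair I (acetyl axial, vinyl axial): E = 2.84 kcal/mol.
Chair II (acetyl equatorial, vinyl equatorial): E = 0.00 kcal/mol.
Chair II is the more stable (lower-energy) conformer, and in that chair the acetyl group is equatorial.

equatorial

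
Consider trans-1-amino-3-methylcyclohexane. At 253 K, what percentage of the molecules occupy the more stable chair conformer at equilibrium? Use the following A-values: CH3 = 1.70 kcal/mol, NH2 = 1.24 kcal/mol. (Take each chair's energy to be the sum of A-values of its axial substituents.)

71.4%

C1 and C3 have the same parity, so for the trans isomer the two substituents are one axial and one equatorial in each chair.
Chair I (methyl axial, amino equatorial): E = 1.70 kcal/mol; chair II (methyl equatorial, amino axial): E = 1.24 kcal/mol.
ΔG = 0.46 kcal/mol between the two chairs.
K = exp(ΔG/RT) with R = 1.987×10⁻³ kcal mol⁻¹ K⁻¹ and T = 253 K gives K ≈ 2.5.
Fraction in the lower-energy chair = K/(K+1) = 71.4%.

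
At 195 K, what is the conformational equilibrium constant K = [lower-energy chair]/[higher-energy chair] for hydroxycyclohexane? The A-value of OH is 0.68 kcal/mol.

One chair has the hydroxyl group axial (E = 0.68 kcal/mol) and the other has it equatorial (E = 0).
ΔG = 0.68 kcal/mol between the two chairs.
K = exp(ΔG/RT) with R = 1.987×10⁻³ kcal mol⁻¹ K⁻¹ and T = 195 K gives K ≈ 5.78.

K ≈ 5.78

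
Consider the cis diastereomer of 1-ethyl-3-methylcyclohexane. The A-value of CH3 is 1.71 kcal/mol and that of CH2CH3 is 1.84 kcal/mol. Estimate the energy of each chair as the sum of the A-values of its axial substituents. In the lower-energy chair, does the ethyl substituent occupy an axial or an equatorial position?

C1 and C3 have the same parity, so for the cis isomer the two substituents are e,e in one chair and a,a in the other.
Chair I (methyl axial, ethyl axial): E = 3.55 kcal/mol.
Chair II (methyl equatorial, ethyl equatorial): E = 0.00 kcal/mol.
Chair II is the more stable (lower-energy) conformer, and in that chair the ethyl group is equatorial.

equatorial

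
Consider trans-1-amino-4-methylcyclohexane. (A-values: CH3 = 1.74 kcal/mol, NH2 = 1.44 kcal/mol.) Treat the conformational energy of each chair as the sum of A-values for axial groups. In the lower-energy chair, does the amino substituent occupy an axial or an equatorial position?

C1 and C4 have opposite parity, so for the trans isomer the two substituents are e,e in one chair and a,a in the other.
Chair I (methyl axial, amino axial): E = 3.18 kcal/mol.
Chair II (methyl equatorial, amino equatorial): E = 0.00 kcal/mol.
Chair II is the more stable (lower-energy) conformer, and in that chair the amino group is equatorial.

equatorial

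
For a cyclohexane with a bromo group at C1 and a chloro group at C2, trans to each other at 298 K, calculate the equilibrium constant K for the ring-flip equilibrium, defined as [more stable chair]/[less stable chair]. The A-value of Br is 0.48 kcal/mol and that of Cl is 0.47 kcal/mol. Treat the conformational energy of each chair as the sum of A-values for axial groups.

K ≈ 4.97

C1 and C2 have opposite parity, so for the trans isomer the two substituents are e,e in one chair and a,a in the other.
Chair I (bromo axial, chloro axial): E = 0.95 kcal/mol; chair II (bromo equatorial, chloro equatorial): E = 0.00 kcal/mol.
ΔG = 0.95 kcal/mol between the two chairs.
K = exp(ΔG/RT) with R = 1.987×10⁻³ kcal mol⁻¹ K⁻¹ and T = 298 K gives K ≈ 4.97.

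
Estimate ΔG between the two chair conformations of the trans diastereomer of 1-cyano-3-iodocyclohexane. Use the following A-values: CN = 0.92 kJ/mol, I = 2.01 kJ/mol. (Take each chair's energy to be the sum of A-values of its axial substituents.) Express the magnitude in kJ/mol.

1.09 kJ/mol

C1 and C3 have the same parity, so for the trans isomer the two substituents are one axial and one equatorial in each chair.
Chair I (cyano axial, iodo equatorial): E = 0.92 kJ/mol.
Chair II (cyano equatorial, iodo axial): E = 2.01 kJ/mol.
ΔE = 2.01 − 0.92 = 1.09 kJ/mol; chair I is more stable.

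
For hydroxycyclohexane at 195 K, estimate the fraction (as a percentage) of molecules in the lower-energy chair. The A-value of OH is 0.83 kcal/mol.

One chair has the hydroxyl group axial (E = 0.83 kcal/mol) and the other has it equatorial (E = 0).
ΔG = 0.83 kcal/mol between the two chairs.
K = exp(ΔG/RT) with R = 1.987×10⁻³ kcal mol⁻¹ K⁻¹ and T = 195 K gives K ≈ 8.52.
Fraction in the lower-energy chair = K/(K+1) = 89.5%.

89.5%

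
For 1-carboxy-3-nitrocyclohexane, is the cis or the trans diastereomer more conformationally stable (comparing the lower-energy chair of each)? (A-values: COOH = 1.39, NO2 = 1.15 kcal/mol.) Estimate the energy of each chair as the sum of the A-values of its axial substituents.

cis

At 1,3 positions (parity same): cis → (e,e or a,a); trans → (a,e or e,a).
Best chair for cis: E = 0.00 kcal/mol; best chair for trans: E = 1.15 kcal/mol.
The cis isomer is lower by 1.15 kcal/mol.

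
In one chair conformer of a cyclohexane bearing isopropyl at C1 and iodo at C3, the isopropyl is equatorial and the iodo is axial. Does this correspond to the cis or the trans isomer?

trans

C1 and C3 have the same parity, so their axial bonds point in the same direction.
With same-parity carbons, two substituents on the same face are both axial or both equatorial; opposite faces give one of each.
Here the groups are equatorial/axial → opposite face → trans.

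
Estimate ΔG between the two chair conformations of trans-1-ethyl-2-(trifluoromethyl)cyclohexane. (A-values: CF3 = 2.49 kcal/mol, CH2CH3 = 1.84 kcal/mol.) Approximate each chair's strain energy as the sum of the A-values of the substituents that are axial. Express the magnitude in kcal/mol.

C1 and C2 have opposite parity, so for the trans isomer the two substituents are e,e in one chair and a,a in the other.
Chair I (trifluoromethyl axial, ethyl axial): E = 4.33 kcal/mol.
Chair II (trifluoromethyl equatorial, ethyl equatorial): E = 0.00 kcal/mol.
ΔE = 4.33 − 0.00 = 4.33 kcal/mol; chair II is more stable.

4.33 kcal/mol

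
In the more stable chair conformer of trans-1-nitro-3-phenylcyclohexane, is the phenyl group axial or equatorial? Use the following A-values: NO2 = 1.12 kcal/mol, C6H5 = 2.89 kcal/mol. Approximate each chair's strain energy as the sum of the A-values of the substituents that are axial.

equatorial

C1 and C3 have the same parity, so for the trans isomer the two substituents are one axial and one equatorial in each chair.
Chair I (nitro axial, phenyl equatorial): E = 1.12 kcal/mol.
Chair II (nitro equatorial, phenyl axial): E = 2.89 kcal/mol.
Chair I is the more stable (lower-energy) conformer, and in that chair the phenyl group is equatorial.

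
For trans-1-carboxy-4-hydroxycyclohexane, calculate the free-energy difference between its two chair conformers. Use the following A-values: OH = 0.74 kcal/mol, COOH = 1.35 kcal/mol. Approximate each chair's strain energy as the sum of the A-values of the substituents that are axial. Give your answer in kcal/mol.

C1 and C4 have opposite parity, so for the trans isomer the two substituents are e,e in one chair and a,a in the other.
Chair I (hydroxyl axial, carboxyl axial): E = 2.09 kcal/mol.
Chair II (hydroxyl equatorial, carboxyl equatorial): E = 0.00 kcal/mol.
ΔE = 2.09 − 0.00 = 2.09 kcal/mol; chair II is more stable.

2.09 kcal/mol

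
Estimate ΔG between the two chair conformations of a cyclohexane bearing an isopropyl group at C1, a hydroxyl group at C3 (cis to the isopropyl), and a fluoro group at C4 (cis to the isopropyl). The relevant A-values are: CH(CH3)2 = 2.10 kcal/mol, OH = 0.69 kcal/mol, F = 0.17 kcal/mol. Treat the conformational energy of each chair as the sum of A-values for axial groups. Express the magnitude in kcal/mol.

Chair I (isopropyl axial, hydroxyl axial, fluoro equatorial): E = 2.79 kcal/mol.
Chair II (isopropyl equatorial, hydroxyl equatorial, fluoro axial): E = 0.17 kcal/mol.
ΔE = 2.79 − 0.17 = 2.62 kcal/mol; chair II is more stable.

2.62 kcal/mol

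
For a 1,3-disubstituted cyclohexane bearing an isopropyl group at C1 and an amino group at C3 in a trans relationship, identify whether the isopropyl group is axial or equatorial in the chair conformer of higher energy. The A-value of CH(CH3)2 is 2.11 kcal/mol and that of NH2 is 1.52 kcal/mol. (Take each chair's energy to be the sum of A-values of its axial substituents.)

C1 and C3 have the same parity, so for the trans isomer the two substituents are one axial and one equatorial in each chair.
Chair I (isopropyl axial, amino equatorial): E = 2.11 kcal/mol.
Chair II (isopropyl equatorial, amino axial): E = 1.52 kcal/mol.
Chair I is the less stable (higher-energy) conformer, and in that chair the isopropyl group is axial.

axial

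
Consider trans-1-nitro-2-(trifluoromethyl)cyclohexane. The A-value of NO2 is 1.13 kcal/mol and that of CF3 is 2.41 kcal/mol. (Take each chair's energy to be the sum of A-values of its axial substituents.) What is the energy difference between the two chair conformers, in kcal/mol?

3.54 kcal/mol

C1 and C2 have opposite parity, so for the trans isomer the two substituents are e,e in one chair and a,a in the other.
Chair I (nitro axial, trifluoromethyl axial): E = 3.54 kcal/mol.
Chair II (nitro equatorial, trifluoromethyl equatorial): E = 0.00 kcal/mol.
ΔE = 3.54 − 0.00 = 3.54 kcal/mol; chair II is more stable.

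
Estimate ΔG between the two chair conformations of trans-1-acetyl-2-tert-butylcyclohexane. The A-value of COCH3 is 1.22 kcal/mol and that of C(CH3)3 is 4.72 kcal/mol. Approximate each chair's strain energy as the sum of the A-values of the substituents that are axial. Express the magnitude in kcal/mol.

5.94 kcal/mol

C1 and C2 have opposite parity, so for the trans isomer the two substituents are e,e in one chair and a,a in the other.
Chair I (acetyl axial, tert-butyl axial): E = 5.94 kcal/mol.
Chair II (acetyl equatorial, tert-butyl equatorial): E = 0.00 kcal/mol.
ΔE = 5.94 − 0.00 = 5.94 kcal/mol; chair II is more stable.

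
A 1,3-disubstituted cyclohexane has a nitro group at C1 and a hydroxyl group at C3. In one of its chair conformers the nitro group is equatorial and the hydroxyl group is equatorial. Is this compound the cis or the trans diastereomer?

cis

C1 and C3 have the same parity, so their axial bonds point in the same direction.
With same-parity carbons, two substituents on the same face are both axial or both equatorial; opposite faces give one of each.
Here the groups are equatorial/equatorial → same face → cis.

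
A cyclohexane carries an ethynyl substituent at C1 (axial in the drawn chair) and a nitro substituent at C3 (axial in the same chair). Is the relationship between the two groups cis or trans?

C1 and C3 have the same parity, so their axial bonds point in the same direction.
With same-parity carbons, two substituents on the same face are both axial or both equatorial; opposite faces give one of each.
Here the groups are axial/axial → same face → cis.

cis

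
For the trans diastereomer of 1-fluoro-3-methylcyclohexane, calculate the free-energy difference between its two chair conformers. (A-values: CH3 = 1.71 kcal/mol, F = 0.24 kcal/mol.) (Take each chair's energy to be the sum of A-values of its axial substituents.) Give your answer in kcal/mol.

1.47 kcal/mol

C1 and C3 have the same parity, so for the trans isomer the two substituents are one axial and one equatorial in each chair.
Chair I (methyl axial, fluoro equatorial): E = 1.71 kcal/mol.
Chair II (methyl equatorial, fluoro axial): E = 0.24 kcal/mol.
ΔE = 1.71 − 0.24 = 1.47 kcal/mol; chair II is more stable.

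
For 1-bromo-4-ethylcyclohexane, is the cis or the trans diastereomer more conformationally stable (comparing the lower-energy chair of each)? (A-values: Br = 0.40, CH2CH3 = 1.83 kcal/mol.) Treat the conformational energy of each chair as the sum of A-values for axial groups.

trans

At 1,4 positions (parity opposite): cis → (a,e or e,a); trans → (e,e or a,a).
Best chair for cis: E = 0.40 kcal/mol; best chair for trans: E = 0.00 kcal/mol.
The trans isomer is lower by 0.40 kcal/mol.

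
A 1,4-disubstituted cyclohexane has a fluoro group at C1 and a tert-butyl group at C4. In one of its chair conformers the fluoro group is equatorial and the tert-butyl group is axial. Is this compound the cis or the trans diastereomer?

cis

C1 and C4 have opposite parity, so their axial bonds point in opposite directions.
With opposite-parity carbons, two substituents on the same face are one axial and one equatorial; opposite faces give both axial or both equatorial.
Here the groups are equatorial/axial → same face → cis.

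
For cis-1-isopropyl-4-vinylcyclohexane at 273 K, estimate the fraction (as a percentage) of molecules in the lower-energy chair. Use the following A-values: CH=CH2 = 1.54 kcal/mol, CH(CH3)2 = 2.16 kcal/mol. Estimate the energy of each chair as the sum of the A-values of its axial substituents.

C1 and C4 have opposite parity, so for the cis isomer the two substituents are one axial and one equatorial in each chair.
Chair I (vinyl axial, isopropyl equatorial): E = 1.54 kcal/mol; chair II (vinyl equatorial, isopropyl axial): E = 2.16 kcal/mol.
ΔG = 0.62 kcal/mol between the two chairs.
K = exp(ΔG/RT) with R = 1.987×10⁻³ kcal mol⁻¹ K⁻¹ and T = 273 K gives K ≈ 3.14.
Fraction in the lower-energy chair = K/(K+1) = 75.8%.

75.8%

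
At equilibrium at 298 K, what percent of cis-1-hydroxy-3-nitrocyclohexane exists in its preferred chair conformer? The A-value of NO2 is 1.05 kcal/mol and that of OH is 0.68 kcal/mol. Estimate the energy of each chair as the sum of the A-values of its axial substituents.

94.9%

C1 and C3 have the same parity, so for the cis isomer the two substituents are e,e in one chair and a,a in the other.
Chair I (nitro axial, hydroxyl axial): E = 1.73 kcal/mol; chair II (nitro equatorial, hydroxyl equatorial): E = 0.00 kcal/mol.
ΔG = 1.73 kcal/mol between the two chairs.
K = exp(ΔG/RT) with R = 1.987×10⁻³ kcal mol⁻¹ K⁻¹ and T = 298 K gives K ≈ 18.6.
Fraction in the lower-energy chair = K/(K+1) = 94.9%.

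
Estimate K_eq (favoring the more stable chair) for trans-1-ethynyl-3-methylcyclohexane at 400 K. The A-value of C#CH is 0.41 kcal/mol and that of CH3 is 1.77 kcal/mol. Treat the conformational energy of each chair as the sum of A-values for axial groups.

C1 and C3 have the same parity, so for the trans isomer the two substituents are one axial and one equatorial in each chair.
Chair I (ethynyl axial, methyl equatorial): E = 0.41 kcal/mol; chair II (ethynyl equatorial, methyl axial): E = 1.77 kcal/mol.
ΔG = 1.36 kcal/mol between the two chairs.
K = exp(ΔG/RT) with R = 1.987×10⁻³ kcal mol⁻¹ K⁻¹ and T = 400 K gives K ≈ 5.54.

K ≈ 5.54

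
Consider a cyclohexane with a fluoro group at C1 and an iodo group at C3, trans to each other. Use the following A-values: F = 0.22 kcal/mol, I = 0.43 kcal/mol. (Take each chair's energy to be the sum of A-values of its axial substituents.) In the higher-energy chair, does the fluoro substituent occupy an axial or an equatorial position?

equatorial

C1 and C3 have the same parity, so for the trans isomer the two substituents are one axial and one equatorial in each chair.
Chair I (fluoro axial, iodo equatorial): E = 0.22 kcal/mol.
Chair II (fluoro equatorial, iodo axial): E = 0.43 kcal/mol.
Chair II is the less stable (higher-energy) conformer, and in that chair the fluoro group is equatorial.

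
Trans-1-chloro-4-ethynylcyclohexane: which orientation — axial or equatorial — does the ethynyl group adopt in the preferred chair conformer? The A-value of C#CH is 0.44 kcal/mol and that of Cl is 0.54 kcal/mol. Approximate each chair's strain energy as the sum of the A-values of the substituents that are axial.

C1 and C4 have opposite parity, so for the trans isomer the two substituents are e,e in one chair and a,a in the other.
Chair I (ethynyl axial, chloro axial): E = 0.98 kcal/mol.
Chair II (ethynyl equatorial, chloro equatorial): E = 0.00 kcal/mol.
Chair II is the more stable (lower-energy) conformer, and in that chair the ethynyl group is equatorial.

equatorial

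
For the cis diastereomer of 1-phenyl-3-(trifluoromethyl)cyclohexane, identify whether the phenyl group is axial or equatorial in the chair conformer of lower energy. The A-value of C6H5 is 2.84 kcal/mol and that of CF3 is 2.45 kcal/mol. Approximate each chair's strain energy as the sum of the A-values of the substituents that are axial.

C1 and C3 have the same parity, so for the cis isomer the two substituents are e,e in one chair and a,a in the other.
Chair I (phenyl axial, trifluoromethyl axial): E = 5.29 kcal/mol.
Chair II (phenyl equatorial, trifluoromethyl equatorial): E = 0.00 kcal/mol.
Chair II is the more stable (lower-energy) conformer, and in that chair the phenyl group is equatorial.

equatorial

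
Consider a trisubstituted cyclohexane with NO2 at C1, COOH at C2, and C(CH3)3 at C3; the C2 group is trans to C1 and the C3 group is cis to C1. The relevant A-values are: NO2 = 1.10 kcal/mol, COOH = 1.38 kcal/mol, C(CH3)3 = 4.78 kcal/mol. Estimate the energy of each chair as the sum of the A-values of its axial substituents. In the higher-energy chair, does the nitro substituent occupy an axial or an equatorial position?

axial

Chair I (nitro axial, carboxyl axial, tert-butyl axial): E = 7.26 kcal/mol.
Chair II (nitro equatorial, carboxyl equatorial, tert-butyl equatorial): E = 0.00 kcal/mol.
Chair I is the less stable (higher-energy) conformer, and in that chair the nitro group is axial.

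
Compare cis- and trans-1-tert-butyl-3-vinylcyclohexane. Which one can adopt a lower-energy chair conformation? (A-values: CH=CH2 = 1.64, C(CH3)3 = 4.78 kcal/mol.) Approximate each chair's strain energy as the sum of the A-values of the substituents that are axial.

At 1,3 positions (parity same): cis → (e,e or a,a); trans → (a,e or e,a).
Best chair for cis: E = 0.00 kcal/mol; best chair for trans: E = 1.64 kcal/mol.
The cis isomer is lower by 1.64 kcal/mol.

cis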